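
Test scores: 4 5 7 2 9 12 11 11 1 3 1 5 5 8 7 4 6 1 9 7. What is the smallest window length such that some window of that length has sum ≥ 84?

14

add 4: running sum 4 < 84
add 5: running sum 9 < 84
add 7: running sum 16 < 84
add 2: running sum 18 < 84
add 9: running sum 27 < 84
add 12: running sum 39 < 84
add 11: running sum 50 < 84
add 11: running sum 61 < 84
add 1: running sum 62 < 84
add 3: running sum 65 < 84
add 1: running sum 66 < 84
add 5: running sum 71 < 84
add 5: running sum 76 < 84
end 13: [4, 5, 7, 2, 9, 12, 11, 11, 1, 3, 1, 5, 5, 8] sum 84, len 14
end 14: [5, 7, 2, 9, 12, 11, 11, 1, 3, 1, 5, 5, 8, 7] sum 87, len 14
end 15: [7, 2, 9, 12, 11, 11, 1, 3, 1, 5, 5, 8, 7, 4] sum 86, len 14
end 16: [2, 9, 12, 11, 11, 1, 3, 1, 5, 5, 8, 7, 4, 6] sum 85, len 14
end 17: [9, 12, 11, 11, 1, 3, 1, 5, 5, 8, 7, 4, 6, 1] sum 84, len 14
end 18: [12, 11, 11, 1, 3, 1, 5, 5, 8, 7, 4, 6, 1, 9] sum 84, len 14
end 19: [12, 11, 11, 1, 3, 1, 5, 5, 8, 7, 4, 6, 1, 9, 7] sum 91, len 15
Shortest qualifying length: 14.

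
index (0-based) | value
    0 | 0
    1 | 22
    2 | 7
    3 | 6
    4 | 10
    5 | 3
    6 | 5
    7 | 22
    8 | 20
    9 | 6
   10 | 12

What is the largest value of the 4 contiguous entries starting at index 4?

Elements at indices 4..7: 10, 3, 5, 22
max(10, 3, 5, 22) = 22

22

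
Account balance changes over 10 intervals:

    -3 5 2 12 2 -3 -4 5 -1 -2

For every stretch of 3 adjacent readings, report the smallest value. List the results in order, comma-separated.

-3, 2, 2, -3, -4, -4, -4, -2

Sliding a size-3 window across the 10 values:
-3 5 2 → min -3
5 2 12 → min 2
2 12 2 → min 2
12 2 -3 → min -3
2 -3 -4 → min -4
-3 -4 5 → min -4
-4 5 -1 → min -4
5 -1 -2 → min -2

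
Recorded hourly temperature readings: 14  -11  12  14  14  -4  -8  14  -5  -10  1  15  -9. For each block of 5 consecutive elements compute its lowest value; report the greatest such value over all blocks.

-8

Each size-5 window and its min:
(14, -11, 12, 14, 14) → min -11
(-11, 12, 14, 14, -4) → min -11
(12, 14, 14, -4, -8) → min -8
(14, 14, -4, -8, 14) → min -8
(14, -4, -8, 14, -5) → min -8
(-4, -8, 14, -5, -10) → min -10
(-8, 14, -5, -10, 1) → min -10
(14, -5, -10, 1, 15) → min -10
(-5, -10, 1, 15, -9) → min -10
Greatest of these is -8.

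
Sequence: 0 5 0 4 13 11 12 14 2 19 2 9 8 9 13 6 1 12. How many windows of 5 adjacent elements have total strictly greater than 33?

[0, 5, 0, 4, 13] → sum 22
[5, 0, 4, 13, 11] → sum 33
[0, 4, 13, 11, 12] → sum 40  > 33 ✓
[4, 13, 11, 12, 14] → sum 54  > 33 ✓
[13, 11, 12, 14, 2] → sum 52  > 33 ✓
[11, 12, 14, 2, 19] → sum 58  > 33 ✓
[12, 14, 2, 19, 2] → sum 49  > 33 ✓
[14, 2, 19, 2, 9] → sum 46  > 33 ✓
[2, 19, 2, 9, 8] → sum 40  > 33 ✓
[19, 2, 9, 8, 9] → sum 47  > 33 ✓
[2, 9, 8, 9, 13] → sum 41  > 33 ✓
[9, 8, 9, 13, 6] → sum 45  > 33 ✓
[8, 9, 13, 6, 1] → sum 37  > 33 ✓
[9, 13, 6, 1, 12] → sum 41  > 33 ✓
12 windows satisfy the condition.

12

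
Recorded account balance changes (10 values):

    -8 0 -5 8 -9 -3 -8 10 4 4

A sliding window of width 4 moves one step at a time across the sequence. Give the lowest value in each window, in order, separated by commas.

-8, -9, -9, -9, -9, -8, -8

(-8, 0, -5, 8) → min -8
(0, -5, 8, -9) → min -9
(-5, 8, -9, -3) → min -9
(8, -9, -3, -8) → min -9
(-9, -3, -8, 10) → min -9
(-3, -8, 10, 4) → min -8
(-8, 10, 4, 4) → min -8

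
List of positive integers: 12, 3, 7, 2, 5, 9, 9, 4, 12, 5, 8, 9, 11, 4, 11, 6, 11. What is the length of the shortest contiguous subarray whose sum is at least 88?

add 12: running sum 12 < 88
add 3: running sum 15 < 88
add 7: running sum 22 < 88
add 2: running sum 24 < 88
add 5: running sum 29 < 88
add 9: running sum 38 < 88
add 9: running sum 47 < 88
add 4: running sum 51 < 88
add 12: running sum 63 < 88
add 5: running sum 68 < 88
add 8: running sum 76 < 88
add 9: running sum 85 < 88
add 11: shortest ending here [12, 3, 7, 2, 5, 9, 9, 4, 12, 5, 8, 9, 11] sum 96, len 13
add 4: shortest ending here [3, 7, 2, 5, 9, 9, 4, 12, 5, 8, 9, 11, 4] sum 88, len 13
add 11: shortest ending here [2, 5, 9, 9, 4, 12, 5, 8, 9, 11, 4, 11] sum 89, len 12
add 6: shortest ending here [9, 9, 4, 12, 5, 8, 9, 11, 4, 11, 6] sum 88, len 11
add 11: shortest ending here [9, 4, 12, 5, 8, 9, 11, 4, 11, 6, 11] sum 90, len 11
Shortest qualifying length: 11.

11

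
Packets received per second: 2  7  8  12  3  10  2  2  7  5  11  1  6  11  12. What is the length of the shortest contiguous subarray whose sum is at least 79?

add 2: running sum 2 < 79
add 7: running sum 9 < 79
add 8: running sum 17 < 79
add 12: running sum 29 < 79
add 3: running sum 32 < 79
add 10: running sum 42 < 79
add 2: running sum 44 < 79
add 2: running sum 46 < 79
add 7: running sum 53 < 79
add 5: running sum 58 < 79
add 11: running sum 69 < 79
add 1: running sum 70 < 79
add 6: running sum 76 < 79
add 11: shortest ending here [7, 8, 12, 3, 10, 2, 2, 7, 5, 11, 1, 6, 11] sum 85, len 13
add 12: shortest ending here [12, 3, 10, 2, 2, 7, 5, 11, 1, 6, 11, 12] sum 82, len 12
Shortest qualifying length: 12.

12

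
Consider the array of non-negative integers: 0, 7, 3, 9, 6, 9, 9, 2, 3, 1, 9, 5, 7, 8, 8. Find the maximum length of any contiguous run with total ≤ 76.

→ 0: sum 0, len 1
→ 7: sum 7, len 2
→ 3: sum 10, len 3
→ 9: sum 19, len 4
→ 6: sum 25, len 5
→ 9: sum 34, len 6
→ 9: sum 43, len 7
→ 2: sum 45, len 8
→ 3: sum 48, len 9
→ 1: sum 49, len 10
→ 9: sum 58, len 11
→ 5: sum 63, len 12
→ 7: sum 70, len 13
→ 8 (dropped 0, 7): sum 71, len 12
→ 8 (dropped 3): sum 76, len 12
Longest length seen: 13.

13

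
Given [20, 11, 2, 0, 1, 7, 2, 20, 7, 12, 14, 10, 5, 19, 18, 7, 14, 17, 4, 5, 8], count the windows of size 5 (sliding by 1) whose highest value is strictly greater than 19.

6

(20, 11, 2, 0, 1) → max 20  > 19 ✓
(11, 2, 0, 1, 7) → max 11
(2, 0, 1, 7, 2) → max 7
(0, 1, 7, 2, 20) → max 20  > 19 ✓
(1, 7, 2, 20, 7) → max 20  > 19 ✓
(7, 2, 20, 7, 12) → max 20  > 19 ✓
(2, 20, 7, 12, 14) → max 20  > 19 ✓
(20, 7, 12, 14, 10) → max 20  > 19 ✓
(7, 12, 14, 10, 5) → max 14
(12, 14, 10, 5, 19) → max 19
(14, 10, 5, 19, 18) → max 19
(10, 5, 19, 18, 7) → max 19
(5, 19, 18, 7, 14) → max 19
(19, 18, 7, 14, 17) → max 19
(18, 7, 14, 17, 4) → max 18
(7, 14, 17, 4, 5) → max 17
(14, 17, 4, 5, 8) → max 17
6 windows satisfy the condition.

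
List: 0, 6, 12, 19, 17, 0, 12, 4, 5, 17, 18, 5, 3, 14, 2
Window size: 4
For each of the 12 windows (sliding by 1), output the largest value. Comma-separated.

19, 19, 19, 19, 17, 12, 17, 18, 18, 18, 18, 14

0 6 12 19 → max 19
6 12 19 17 → max 19
12 19 17 0 → max 19
19 17 0 12 → max 19
17 0 12 4 → max 17
0 12 4 5 → max 12
12 4 5 17 → max 17
4 5 17 18 → max 18
5 17 18 5 → max 18
17 18 5 3 → max 18
18 5 3 14 → max 18
5 3 14 2 → max 14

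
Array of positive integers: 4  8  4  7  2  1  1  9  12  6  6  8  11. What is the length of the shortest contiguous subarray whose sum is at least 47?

6

Extend right; whenever the sum reaches 47, record the length and shrink from the left:
add 4: running sum 4 < 47
add 8: running sum 12 < 47
add 4: running sum 16 < 47
add 7: running sum 23 < 47
add 2: running sum 25 < 47
add 1: running sum 26 < 47
add 1: running sum 27 < 47
add 9: running sum 36 < 47
end 8: [4, 8, 4, 7, 2, 1, 1, 9, 12] sum 48, len 9
end 9: [8, 4, 7, 2, 1, 1, 9, 12, 6] sum 50, len 9
end 10: [4, 7, 2, 1, 1, 9, 12, 6, 6] sum 48, len 9
end 11: [7, 2, 1, 1, 9, 12, 6, 6, 8] sum 52, len 9
end 12: [9, 12, 6, 6, 8, 11] sum 52, len 6
Shortest qualifying length: 6.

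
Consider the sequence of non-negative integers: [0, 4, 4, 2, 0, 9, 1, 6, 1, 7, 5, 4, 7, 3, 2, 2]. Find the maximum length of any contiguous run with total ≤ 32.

9

→ 0: sum 0, len 1
→ 4: sum 4, len 2
→ 4: sum 8, len 3
→ 2: sum 10, len 4
→ 0: sum 10, len 5
→ 9: sum 19, len 6
→ 1: sum 20, len 7
→ 6: sum 26, len 8
→ 1: sum 27, len 9
→ 7 (dropped 0, 4): sum 30, len 8
→ 5 (dropped 4): sum 31, len 8
→ 4 (dropped 2, 0, 9): sum 24, len 6
→ 7: sum 31, len 7
→ 3 (dropped 1, 6): sum 27, len 6
→ 2: sum 29, len 7
→ 2: sum 31, len 8
Longest length seen: 9.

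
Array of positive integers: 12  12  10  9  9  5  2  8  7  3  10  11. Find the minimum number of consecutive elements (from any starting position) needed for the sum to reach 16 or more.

2

add 12: running sum 12 < 16
end 1: [12, 12] sum 24, len 2
end 2: [12, 10] sum 22, len 2
end 3: [10, 9] sum 19, len 2
end 4: [9, 9] sum 18, len 2
end 5: [9, 9, 5] sum 23, len 3
end 6: [9, 5, 2] sum 16, len 3
end 7: [9, 5, 2, 8] sum 24, len 4
end 8: [2, 8, 7] sum 17, len 3
end 9: [8, 7, 3] sum 18, len 3
end 10: [7, 3, 10] sum 20, len 3
end 11: [10, 11] sum 21, len 2
Shortest qualifying length: 2.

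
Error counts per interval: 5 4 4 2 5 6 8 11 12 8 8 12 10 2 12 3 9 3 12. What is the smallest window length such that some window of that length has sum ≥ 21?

2

add 5: running sum 5 < 21
add 4: running sum 9 < 21
add 4: running sum 13 < 21
add 2: running sum 15 < 21
add 5: running sum 20 < 21
add 6: shortest ending here [4, 4, 2, 5, 6] sum 21, len 5
add 8: shortest ending here [2, 5, 6, 8] sum 21, len 4
add 11: shortest ending here [6, 8, 11] sum 25, len 3
add 12: shortest ending here [11, 12] sum 23, len 2
add 8: shortest ending here [11, 12, 8] sum 31, len 3
add 8: shortest ending here [12, 8, 8] sum 28, len 3
add 12: shortest ending here [8, 8, 12] sum 28, len 3
add 10: shortest ending here [12, 10] sum 22, len 2
add 2: shortest ending here [12, 10, 2] sum 24, len 3
add 12: shortest ending here [10, 2, 12] sum 24, len 3
add 3: shortest ending here [10, 2, 12, 3] sum 27, len 4
add 9: shortest ending here [12, 3, 9] sum 24, len 3
add 3: shortest ending here [12, 3, 9, 3] sum 27, len 4
add 12: shortest ending here [9, 3, 12] sum 24, len 3
Shortest qualifying length: 2.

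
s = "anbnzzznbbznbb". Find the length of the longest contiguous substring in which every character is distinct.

add a: [a] len 1
add n: [a, n] len 2
add b: [a, n, b] len 3
add n (repeat n, move left end past it): [b, n] len 2
add z: [b, n, z] len 3
add z (repeat z, move left end past it): [z] len 1
add z (repeat z, move left end past it): [z] len 1
add n: [z, n] len 2
add b: [z, n, b] len 3
add b (repeat b, move left end past it): [b] len 1
add z: [b, z] len 2
add n: [b, z, n] len 3
add b (repeat b, move left end past it): [z, n, b] len 3
add b (repeat b, move left end past it): [b] len 1
Longest all-distinct length: 3.

3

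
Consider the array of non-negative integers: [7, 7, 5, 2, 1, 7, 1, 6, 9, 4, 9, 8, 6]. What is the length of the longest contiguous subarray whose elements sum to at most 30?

7

→ 7: sum 7, len 1
→ 7: sum 14, len 2
→ 5: sum 19, len 3
→ 2: sum 21, len 4
→ 1: sum 22, len 5
→ 7: sum 29, len 6
→ 1: sum 30, len 7
→ 6 (dropped 7): sum 29, len 7
→ 9 (dropped 7, 5): sum 26, len 6
→ 4: sum 30, len 7
→ 9 (dropped 2, 1, 7): sum 29, len 5
→ 8 (dropped 1, 6): sum 30, len 4
→ 6 (dropped 9): sum 27, len 4
Longest length seen: 7.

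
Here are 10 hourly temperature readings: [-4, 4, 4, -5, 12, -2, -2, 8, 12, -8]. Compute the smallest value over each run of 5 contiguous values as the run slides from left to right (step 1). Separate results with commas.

-5, -5, -5, -5, -2, -8

-4 4 4 -5 12 → min -5
4 4 -5 12 -2 → min -5
4 -5 12 -2 -2 → min -5
-5 12 -2 -2 8 → min -5
12 -2 -2 8 12 → min -2
-2 -2 8 12 -8 → min -8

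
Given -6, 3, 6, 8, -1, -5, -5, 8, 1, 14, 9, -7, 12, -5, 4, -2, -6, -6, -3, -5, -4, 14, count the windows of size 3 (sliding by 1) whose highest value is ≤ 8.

(-6, 3, 6) → max 6  ≤ 8 ✓
(3, 6, 8) → max 8  ≤ 8 ✓
(6, 8, -1) → max 8  ≤ 8 ✓
(8, -1, -5) → max 8  ≤ 8 ✓
(-1, -5, -5) → max -1  ≤ 8 ✓
(-5, -5, 8) → max 8  ≤ 8 ✓
(-5, 8, 1) → max 8  ≤ 8 ✓
(8, 1, 14) → max 14
(1, 14, 9) → max 14
(14, 9, -7) → max 14
(9, -7, 12) → max 12
(-7, 12, -5) → max 12
(12, -5, 4) → max 12
(-5, 4, -2) → max 4  ≤ 8 ✓
(4, -2, -6) → max 4  ≤ 8 ✓
(-2, -6, -6) → max -2  ≤ 8 ✓
(-6, -6, -3) → max -3  ≤ 8 ✓
(-6, -3, -5) → max -3  ≤ 8 ✓
(-3, -5, -4) → max -3  ≤ 8 ✓
(-5, -4, 14) → max 14
13 windows satisfy the condition.

13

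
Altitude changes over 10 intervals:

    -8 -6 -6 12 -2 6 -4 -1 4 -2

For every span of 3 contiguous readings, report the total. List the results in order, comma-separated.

Sliding a size-3 window across the 10 values:
(-8, -6, -6) → sum -20
(-6, -6, 12) → sum 0
(-6, 12, -2) → sum 4
(12, -2, 6) → sum 16
(-2, 6, -4) → sum 0
(6, -4, -1) → sum 1
(-4, -1, 4) → sum -1
(-1, 4, -2) → sum 1

-20, 0, 4, 16, 0, 1, -1, 1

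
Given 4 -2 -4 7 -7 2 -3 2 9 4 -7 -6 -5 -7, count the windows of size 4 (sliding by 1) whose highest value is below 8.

[4, -2, -4, 7] → max 7  < 8 ✓
[-2, -4, 7, -7] → max 7  < 8 ✓
[-4, 7, -7, 2] → max 7  < 8 ✓
[7, -7, 2, -3] → max 7  < 8 ✓
[-7, 2, -3, 2] → max 2  < 8 ✓
[2, -3, 2, 9] → max 9
[-3, 2, 9, 4] → max 9
[2, 9, 4, -7] → max 9
[9, 4, -7, -6] → max 9
[4, -7, -6, -5] → max 4  < 8 ✓
[-7, -6, -5, -7] → max -5  < 8 ✓
7 windows satisfy the condition.

7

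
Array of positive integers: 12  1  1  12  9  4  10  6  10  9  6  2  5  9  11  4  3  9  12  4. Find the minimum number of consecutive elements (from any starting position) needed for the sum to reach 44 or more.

add 12: running sum 12 < 44
add 1: running sum 13 < 44
add 1: running sum 14 < 44
add 12: running sum 26 < 44
add 9: running sum 35 < 44
add 4: running sum 39 < 44
add 10: shortest ending here [12, 1, 1, 12, 9, 4, 10] sum 49, len 7
add 6: shortest ending here [12, 1, 1, 12, 9, 4, 10, 6] sum 55, len 8
add 10: shortest ending here [12, 9, 4, 10, 6, 10] sum 51, len 6
add 9: shortest ending here [9, 4, 10, 6, 10, 9] sum 48, len 6
add 6: shortest ending here [4, 10, 6, 10, 9, 6] sum 45, len 6
add 2: shortest ending here [4, 10, 6, 10, 9, 6, 2] sum 47, len 7
add 5: shortest ending here [10, 6, 10, 9, 6, 2, 5] sum 48, len 7
add 9: shortest ending here [6, 10, 9, 6, 2, 5, 9] sum 47, len 7
add 11: shortest ending here [10, 9, 6, 2, 5, 9, 11] sum 52, len 7
add 4: shortest ending here [9, 6, 2, 5, 9, 11, 4] sum 46, len 7
add 3: shortest ending here [9, 6, 2, 5, 9, 11, 4, 3] sum 49, len 8
add 9: shortest ending here [6, 2, 5, 9, 11, 4, 3, 9] sum 49, len 8
add 12: shortest ending here [9, 11, 4, 3, 9, 12] sum 48, len 6
add 4: shortest ending here [9, 11, 4, 3, 9, 12, 4] sum 52, len 7
Shortest qualifying length: 6.

6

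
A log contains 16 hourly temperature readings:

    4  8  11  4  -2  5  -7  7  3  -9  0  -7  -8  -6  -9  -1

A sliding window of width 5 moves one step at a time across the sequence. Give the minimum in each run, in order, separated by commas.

(4, 8, 11, 4, -2) → min -2
(8, 11, 4, -2, 5) → min -2
(11, 4, -2, 5, -7) → min -7
(4, -2, 5, -7, 7) → min -7
(-2, 5, -7, 7, 3) → min -7
(5, -7, 7, 3, -9) → min -9
(-7, 7, 3, -9, 0) → min -9
(7, 3, -9, 0, -7) → min -9
(3, -9, 0, -7, -8) → min -9
(-9, 0, -7, -8, -6) → min -9
(0, -7, -8, -6, -9) → min -9
(-7, -8, -6, -9, -1) → min -9

-2, -2, -7, -7, -7, -9, -9, -9, -9, -9, -9, -9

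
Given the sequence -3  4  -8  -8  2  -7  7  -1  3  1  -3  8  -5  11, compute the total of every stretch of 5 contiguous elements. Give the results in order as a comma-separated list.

-13, -17, -14, -7, 4, 3, 7, 8, 4, 12

[-3, 4, -8, -8, 2] → sum -13
[4, -8, -8, 2, -7] → sum -17
[-8, -8, 2, -7, 7] → sum -14
[-8, 2, -7, 7, -1] → sum -7
[2, -7, 7, -1, 3] → sum 4
[-7, 7, -1, 3, 1] → sum 3
[7, -1, 3, 1, -3] → sum 7
[-1, 3, 1, -3, 8] → sum 8
[3, 1, -3, 8, -5] → sum 4
[1, -3, 8, -5, 11] → sum 12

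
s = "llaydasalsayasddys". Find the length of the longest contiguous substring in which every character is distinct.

4

add l: [l] len 1
add l (repeat l, move left end past it): [l] len 1
add a: [l, a] len 2
add y: [l, a, y] len 3
add d: [l, a, y, d] len 4
add a (repeat a, move left end past it): [y, d, a] len 3
add s: [y, d, a, s] len 4
add a (repeat a, move left end past it): [s, a] len 2
add l: [s, a, l] len 3
add s (repeat s, move left end past it): [a, l, s] len 3
add a (repeat a, move left end past it): [l, s, a] len 3
add y: [l, s, a, y] len 4
add a (repeat a, move left end past it): [y, a] len 2
add s: [y, a, s] len 3
add d: [y, a, s, d] len 4
add d (repeat d, move left end past it): [d] len 1
add y: [d, y] len 2
add s: [d, y, s] len 3
Longest all-distinct length: 4.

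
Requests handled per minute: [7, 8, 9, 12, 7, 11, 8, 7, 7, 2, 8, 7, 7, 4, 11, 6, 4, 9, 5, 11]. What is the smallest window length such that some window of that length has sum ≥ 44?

add 7: running sum 7 < 44
add 8: running sum 15 < 44
add 9: running sum 24 < 44
add 12: running sum 36 < 44
add 7: running sum 43 < 44
add 11: shortest ending here [8, 9, 12, 7, 11] sum 47, len 5
add 8: shortest ending here [9, 12, 7, 11, 8] sum 47, len 5
add 7: shortest ending here [12, 7, 11, 8, 7] sum 45, len 5
add 7: shortest ending here [12, 7, 11, 8, 7, 7] sum 52, len 6
add 2: shortest ending here [12, 7, 11, 8, 7, 7, 2] sum 54, len 7
add 8: shortest ending here [7, 11, 8, 7, 7, 2, 8] sum 50, len 7
add 7: shortest ending here [11, 8, 7, 7, 2, 8, 7] sum 50, len 7
add 7: shortest ending here [8, 7, 7, 2, 8, 7, 7] sum 46, len 7
add 4: shortest ending here [8, 7, 7, 2, 8, 7, 7, 4] sum 50, len 8
add 11: shortest ending here [7, 2, 8, 7, 7, 4, 11] sum 46, len 7
add 6: shortest ending here [2, 8, 7, 7, 4, 11, 6] sum 45, len 7
add 4: shortest ending here [8, 7, 7, 4, 11, 6, 4] sum 47, len 7
add 9: shortest ending here [7, 7, 4, 11, 6, 4, 9] sum 48, len 7
add 5: shortest ending here [7, 4, 11, 6, 4, 9, 5] sum 46, len 7
add 11: shortest ending here [11, 6, 4, 9, 5, 11] sum 46, len 6
Shortest qualifying length: 5.

5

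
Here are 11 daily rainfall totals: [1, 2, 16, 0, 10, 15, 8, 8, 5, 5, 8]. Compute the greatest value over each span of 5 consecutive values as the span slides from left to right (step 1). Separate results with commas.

16, 16, 16, 15, 15, 15, 8

[1, 2, 16, 0, 10] → max 16
[2, 16, 0, 10, 15] → max 16
[16, 0, 10, 15, 8] → max 16
[0, 10, 15, 8, 8] → max 15
[10, 15, 8, 8, 5] → max 15
[15, 8, 8, 5, 5] → max 15
[8, 8, 5, 5, 8] → max 8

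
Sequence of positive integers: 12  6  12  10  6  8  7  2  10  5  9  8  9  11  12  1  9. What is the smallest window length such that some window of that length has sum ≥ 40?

add 12: running sum 12 < 40
add 6: running sum 18 < 40
add 12: running sum 30 < 40
end 3: [12, 6, 12, 10] sum 40, len 4
end 4: [12, 6, 12, 10, 6] sum 46, len 5
end 5: [6, 12, 10, 6, 8] sum 42, len 5
end 6: [12, 10, 6, 8, 7] sum 43, len 5
end 7: [12, 10, 6, 8, 7, 2] sum 45, len 6
end 8: [10, 6, 8, 7, 2, 10] sum 43, len 6
end 9: [10, 6, 8, 7, 2, 10, 5] sum 48, len 7
end 10: [8, 7, 2, 10, 5, 9] sum 41, len 6
end 11: [7, 2, 10, 5, 9, 8] sum 41, len 6
end 12: [10, 5, 9, 8, 9] sum 41, len 5
end 13: [5, 9, 8, 9, 11] sum 42, len 5
end 14: [8, 9, 11, 12] sum 40, len 4
end 15: [8, 9, 11, 12, 1] sum 41, len 5
end 16: [9, 11, 12, 1, 9] sum 42, len 5
Shortest qualifying length: 4.

4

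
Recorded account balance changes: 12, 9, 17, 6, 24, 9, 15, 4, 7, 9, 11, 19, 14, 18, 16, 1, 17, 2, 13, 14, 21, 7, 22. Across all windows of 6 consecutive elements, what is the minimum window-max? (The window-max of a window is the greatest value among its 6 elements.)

Window maxs for each of the 18 positions:
(12, 9, 17, 6, 24, 9) → max 24
(9, 17, 6, 24, 9, 15) → max 24
(17, 6, 24, 9, 15, 4) → max 24
(6, 24, 9, 15, 4, 7) → max 24
(24, 9, 15, 4, 7, 9) → max 24
(9, 15, 4, 7, 9, 11) → max 15
(15, 4, 7, 9, 11, 19) → max 19
(4, 7, 9, 11, 19, 14) → max 19
(7, 9, 11, 19, 14, 18) → max 19
(9, 11, 19, 14, 18, 16) → max 19
(11, 19, 14, 18, 16, 1) → max 19
(19, 14, 18, 16, 1, 17) → max 19
(14, 18, 16, 1, 17, 2) → max 18
(18, 16, 1, 17, 2, 13) → max 18
(16, 1, 17, 2, 13, 14) → max 17
(1, 17, 2, 13, 14, 21) → max 21
(17, 2, 13, 14, 21, 7) → max 21
(2, 13, 14, 21, 7, 22) → max 22
Minimum of these is 15.

15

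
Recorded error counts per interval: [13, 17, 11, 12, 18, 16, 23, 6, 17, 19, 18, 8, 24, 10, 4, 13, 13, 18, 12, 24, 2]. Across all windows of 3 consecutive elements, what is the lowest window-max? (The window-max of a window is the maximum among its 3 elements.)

13

[13, 17, 11] → max 17
[17, 11, 12] → max 17
[11, 12, 18] → max 18
[12, 18, 16] → max 18
[18, 16, 23] → max 23
[16, 23, 6] → max 23
[23, 6, 17] → max 23
[6, 17, 19] → max 19
[17, 19, 18] → max 19
[19, 18, 8] → max 19
[18, 8, 24] → max 24
[8, 24, 10] → max 24
[24, 10, 4] → max 24
[10, 4, 13] → max 13
[4, 13, 13] → max 13
[13, 13, 18] → max 18
[13, 18, 12] → max 18
[18, 12, 24] → max 24
[12, 24, 2] → max 24
Lowest of these is 13.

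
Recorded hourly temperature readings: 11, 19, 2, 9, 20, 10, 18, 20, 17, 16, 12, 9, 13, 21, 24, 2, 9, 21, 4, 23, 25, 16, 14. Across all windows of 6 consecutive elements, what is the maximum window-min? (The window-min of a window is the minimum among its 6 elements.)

11 19 2 9 20 10 → min 2
19 2 9 20 10 18 → min 2
2 9 20 10 18 20 → min 2
9 20 10 18 20 17 → min 9
20 10 18 20 17 16 → min 10
10 18 20 17 16 12 → min 10
18 20 17 16 12 9 → min 9
20 17 16 12 9 13 → min 9
17 16 12 9 13 21 → min 9
16 12 9 13 21 24 → min 9
12 9 13 21 24 2 → min 2
9 13 21 24 2 9 → min 2
13 21 24 2 9 21 → min 2
21 24 2 9 21 4 → min 2
24 2 9 21 4 23 → min 2
2 9 21 4 23 25 → min 2
9 21 4 23 25 16 → min 4
21 4 23 25 16 14 → min 4
Maximum of these is 10.

10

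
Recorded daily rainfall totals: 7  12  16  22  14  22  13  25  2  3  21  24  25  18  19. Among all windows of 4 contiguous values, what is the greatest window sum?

Each size-4 window and its sum:
[7, 12, 16, 22] → sum 57
[12, 16, 22, 14] → sum 64
[16, 22, 14, 22] → sum 74
[22, 14, 22, 13] → sum 71
[14, 22, 13, 25] → sum 74
[22, 13, 25, 2] → sum 62
[13, 25, 2, 3] → sum 43
[25, 2, 3, 21] → sum 51
[2, 3, 21, 24] → sum 50
[3, 21, 24, 25] → sum 73
[21, 24, 25, 18] → sum 88
[24, 25, 18, 19] → sum 86
Greatest of these is 88.

88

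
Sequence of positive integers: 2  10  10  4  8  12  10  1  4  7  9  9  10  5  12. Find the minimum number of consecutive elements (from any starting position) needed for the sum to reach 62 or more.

8

Extend right; whenever the sum reaches 62, record the length and shrink from the left:
add 2: running sum 2 < 62
add 10: running sum 12 < 62
add 10: running sum 22 < 62
add 4: running sum 26 < 62
add 8: running sum 34 < 62
add 12: running sum 46 < 62
add 10: running sum 56 < 62
add 1: running sum 57 < 62
add 4: running sum 61 < 62
add 7: shortest ending here [10, 10, 4, 8, 12, 10, 1, 4, 7] sum 66, len 9
add 9: shortest ending here [10, 4, 8, 12, 10, 1, 4, 7, 9] sum 65, len 9
add 9: shortest ending here [4, 8, 12, 10, 1, 4, 7, 9, 9] sum 64, len 9
add 10: shortest ending here [12, 10, 1, 4, 7, 9, 9, 10] sum 62, len 8
add 5: shortest ending here [12, 10, 1, 4, 7, 9, 9, 10, 5] sum 67, len 9
add 12: shortest ending here [10, 1, 4, 7, 9, 9, 10, 5, 12] sum 67, len 9
Shortest qualifying length: 8.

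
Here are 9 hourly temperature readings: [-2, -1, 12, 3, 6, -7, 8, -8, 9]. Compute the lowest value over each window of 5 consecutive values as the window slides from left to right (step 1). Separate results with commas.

[-2, -1, 12, 3, 6] → min -2
[-1, 12, 3, 6, -7] → min -7
[12, 3, 6, -7, 8] → min -7
[3, 6, -7, 8, -8] → min -8
[6, -7, 8, -8, 9] → min -8

-2, -7, -7, -8, -8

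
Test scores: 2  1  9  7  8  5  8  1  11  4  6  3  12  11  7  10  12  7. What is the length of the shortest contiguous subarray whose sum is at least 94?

13

add 2: running sum 2 < 94
add 1: running sum 3 < 94
add 9: running sum 12 < 94
add 7: running sum 19 < 94
add 8: running sum 27 < 94
add 5: running sum 32 < 94
add 8: running sum 40 < 94
add 1: running sum 41 < 94
add 11: running sum 52 < 94
add 4: running sum 56 < 94
add 6: running sum 62 < 94
add 3: running sum 65 < 94
add 12: running sum 77 < 94
add 11: running sum 88 < 94
end 14: [2, 1, 9, 7, 8, 5, 8, 1, 11, 4, 6, 3, 12, 11, 7] sum 95, len 15
end 15: [9, 7, 8, 5, 8, 1, 11, 4, 6, 3, 12, 11, 7, 10] sum 102, len 14
end 16: [8, 5, 8, 1, 11, 4, 6, 3, 12, 11, 7, 10, 12] sum 98, len 13
end 17: [5, 8, 1, 11, 4, 6, 3, 12, 11, 7, 10, 12, 7] sum 97, len 13
Shortest qualifying length: 13.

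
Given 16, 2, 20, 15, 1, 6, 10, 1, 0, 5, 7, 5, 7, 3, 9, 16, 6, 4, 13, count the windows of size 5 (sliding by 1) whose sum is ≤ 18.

(16, 2, 20, 15, 1) → sum 54
(2, 20, 15, 1, 6) → sum 44
(20, 15, 1, 6, 10) → sum 52
(15, 1, 6, 10, 1) → sum 33
(1, 6, 10, 1, 0) → sum 18  ≤ 18 ✓
(6, 10, 1, 0, 5) → sum 22
(10, 1, 0, 5, 7) → sum 23
(1, 0, 5, 7, 5) → sum 18  ≤ 18 ✓
(0, 5, 7, 5, 7) → sum 24
(5, 7, 5, 7, 3) → sum 27
(7, 5, 7, 3, 9) → sum 31
(5, 7, 3, 9, 16) → sum 40
(7, 3, 9, 16, 6) → sum 41
(3, 9, 16, 6, 4) → sum 38
(9, 16, 6, 4, 13) → sum 48
2 windows satisfy the condition.

2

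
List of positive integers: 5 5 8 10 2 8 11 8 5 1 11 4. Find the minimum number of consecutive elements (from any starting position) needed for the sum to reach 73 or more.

Extend right; whenever the sum reaches 73, record the length and shrink from the left:
add 5: running sum 5 < 73
add 5: running sum 10 < 73
add 8: running sum 18 < 73
add 10: running sum 28 < 73
add 2: running sum 30 < 73
add 8: running sum 38 < 73
add 11: running sum 49 < 73
add 8: running sum 57 < 73
add 5: running sum 62 < 73
add 1: running sum 63 < 73
end 10: [5, 5, 8, 10, 2, 8, 11, 8, 5, 1, 11] sum 74, len 11
end 11: [5, 8, 10, 2, 8, 11, 8, 5, 1, 11, 4] sum 73, len 11
Shortest qualifying length: 11.

11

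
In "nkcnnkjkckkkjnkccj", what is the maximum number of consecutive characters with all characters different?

[n] len 1
[n, k] len 2
[n, k, c] len 3
[k, c, n] len 3
[n] len 1
[n, k] len 2
[n, k, j] len 3
[j, k] len 2
[j, k, c] len 3
[c, k] len 2
[k] len 1
[k] len 1
[k, j] len 2
[k, j, n] len 3
[j, n, k] len 3
[j, n, k, c] len 4
[c] len 1
[c, j] len 2
Longest all-distinct length: 4.

4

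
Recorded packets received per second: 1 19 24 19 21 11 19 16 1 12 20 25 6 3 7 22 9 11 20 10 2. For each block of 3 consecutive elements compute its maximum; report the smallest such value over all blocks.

Window maxs for each of the 19 positions:
1 19 24 → max 24
19 24 19 → max 24
24 19 21 → max 24
19 21 11 → max 21
21 11 19 → max 21
11 19 16 → max 19
19 16 1 → max 19
16 1 12 → max 16
1 12 20 → max 20
12 20 25 → max 25
20 25 6 → max 25
25 6 3 → max 25
6 3 7 → max 7
3 7 22 → max 22
7 22 9 → max 22
22 9 11 → max 22
9 11 20 → max 20
11 20 10 → max 20
20 10 2 → max 20
Smallest of these is 7.

7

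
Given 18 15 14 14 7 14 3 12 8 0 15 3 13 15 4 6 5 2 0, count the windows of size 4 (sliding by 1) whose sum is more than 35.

(18, 15, 14, 14) → sum 61  > 35 ✓
(15, 14, 14, 7) → sum 50  > 35 ✓
(14, 14, 7, 14) → sum 49  > 35 ✓
(14, 7, 14, 3) → sum 38  > 35 ✓
(7, 14, 3, 12) → sum 36  > 35 ✓
(14, 3, 12, 8) → sum 37  > 35 ✓
(3, 12, 8, 0) → sum 23
(12, 8, 0, 15) → sum 35
(8, 0, 15, 3) → sum 26
(0, 15, 3, 13) → sum 31
(15, 3, 13, 15) → sum 46  > 35 ✓
(3, 13, 15, 4) → sum 35
(13, 15, 4, 6) → sum 38  > 35 ✓
(15, 4, 6, 5) → sum 30
(4, 6, 5, 2) → sum 17
(6, 5, 2, 0) → sum 13
8 windows satisfy the condition.

8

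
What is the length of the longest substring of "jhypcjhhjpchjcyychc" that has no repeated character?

[j] len 1
[j, h] len 2
[j, h, y] len 3
[j, h, y, p] len 4
[j, h, y, p, c] len 5
[h, y, p, c, j] len 5
[y, p, c, j, h] len 5
[h] len 1
[h, j] len 2
[h, j, p] len 3
[h, j, p, c] len 4
[j, p, c, h] len 4
[p, c, h, j] len 4
[h, j, c] len 3
[h, j, c, y] len 4
[y] len 1
[y, c] len 2
[y, c, h] len 3
[h, c] len 2
Longest all-distinct length: 5.

5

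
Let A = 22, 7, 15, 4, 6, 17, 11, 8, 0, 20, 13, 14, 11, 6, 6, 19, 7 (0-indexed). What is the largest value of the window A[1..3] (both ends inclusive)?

Elements at indices 1..3: 7, 15, 4
max(7, 15, 4) = 15

15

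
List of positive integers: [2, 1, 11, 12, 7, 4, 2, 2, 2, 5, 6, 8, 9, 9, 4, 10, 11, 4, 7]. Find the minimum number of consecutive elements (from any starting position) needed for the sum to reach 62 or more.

8

add 2: running sum 2 < 62
add 1: running sum 3 < 62
add 11: running sum 14 < 62
add 12: running sum 26 < 62
add 7: running sum 33 < 62
add 4: running sum 37 < 62
add 2: running sum 39 < 62
add 2: running sum 41 < 62
add 2: running sum 43 < 62
add 5: running sum 48 < 62
add 6: running sum 54 < 62
add 8: shortest ending here [2, 1, 11, 12, 7, 4, 2, 2, 2, 5, 6, 8] sum 62, len 12
add 9: shortest ending here [11, 12, 7, 4, 2, 2, 2, 5, 6, 8, 9] sum 68, len 11
add 9: shortest ending here [12, 7, 4, 2, 2, 2, 5, 6, 8, 9, 9] sum 66, len 11
add 4: shortest ending here [12, 7, 4, 2, 2, 2, 5, 6, 8, 9, 9, 4] sum 70, len 12
add 10: shortest ending here [7, 4, 2, 2, 2, 5, 6, 8, 9, 9, 4, 10] sum 68, len 12
add 11: shortest ending here [5, 6, 8, 9, 9, 4, 10, 11] sum 62, len 8
add 4: shortest ending here [5, 6, 8, 9, 9, 4, 10, 11, 4] sum 66, len 9
add 7: shortest ending here [8, 9, 9, 4, 10, 11, 4, 7] sum 62, len 8
Shortest qualifying length: 8.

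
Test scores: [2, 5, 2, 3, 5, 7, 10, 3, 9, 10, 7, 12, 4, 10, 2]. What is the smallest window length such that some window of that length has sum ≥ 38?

4

add 2: running sum 2 < 38
add 5: running sum 7 < 38
add 2: running sum 9 < 38
add 3: running sum 12 < 38
add 5: running sum 17 < 38
add 7: running sum 24 < 38
add 10: running sum 34 < 38
add 3: running sum 37 < 38
end 8: [2, 3, 5, 7, 10, 3, 9] sum 39, len 7
end 9: [7, 10, 3, 9, 10] sum 39, len 5
end 10: [10, 3, 9, 10, 7] sum 39, len 5
end 11: [9, 10, 7, 12] sum 38, len 4
end 12: [9, 10, 7, 12, 4] sum 42, len 5
end 13: [10, 7, 12, 4, 10] sum 43, len 5
end 14: [10, 7, 12, 4, 10, 2] sum 45, len 6
Shortest qualifying length: 4.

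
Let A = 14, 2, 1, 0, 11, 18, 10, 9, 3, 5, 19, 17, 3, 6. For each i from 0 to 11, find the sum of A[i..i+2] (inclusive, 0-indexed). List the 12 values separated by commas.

Sliding a size-3 window across the 14 values:
[14, 2, 1] → sum 17
[2, 1, 0] → sum 3
[1, 0, 11] → sum 12
[0, 11, 18] → sum 29
[11, 18, 10] → sum 39
[18, 10, 9] → sum 37
[10, 9, 3] → sum 22
[9, 3, 5] → sum 17
[3, 5, 19] → sum 27
[5, 19, 17] → sum 41
[19, 17, 3] → sum 39
[17, 3, 6] → sum 26

17, 3, 12, 29, 39, 37, 22, 17, 27, 41, 39, 26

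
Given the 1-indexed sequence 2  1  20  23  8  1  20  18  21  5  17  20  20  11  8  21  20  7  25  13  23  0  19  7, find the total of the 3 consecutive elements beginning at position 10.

Elements at indices 10..12: 5, 17, 20
sum(5, 17, 20) = 42

42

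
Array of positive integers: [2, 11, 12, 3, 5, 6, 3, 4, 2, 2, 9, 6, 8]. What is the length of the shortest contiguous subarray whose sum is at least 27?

Extend right; whenever the sum reaches 27, record the length and shrink from the left:
add 2: running sum 2 < 27
add 11: running sum 13 < 27
add 12: running sum 25 < 27
end 3: [2, 11, 12, 3] sum 28, len 4
end 4: [11, 12, 3, 5] sum 31, len 4
end 5: [11, 12, 3, 5, 6] sum 37, len 5
end 6: [12, 3, 5, 6, 3] sum 29, len 5
end 7: [12, 3, 5, 6, 3, 4] sum 33, len 6
end 8: [12, 3, 5, 6, 3, 4, 2] sum 35, len 7
end 9: [12, 3, 5, 6, 3, 4, 2, 2] sum 37, len 8
end 10: [5, 6, 3, 4, 2, 2, 9] sum 31, len 7
end 11: [6, 3, 4, 2, 2, 9, 6] sum 32, len 7
end 12: [2, 2, 9, 6, 8] sum 27, len 5
Shortest qualifying length: 4.

4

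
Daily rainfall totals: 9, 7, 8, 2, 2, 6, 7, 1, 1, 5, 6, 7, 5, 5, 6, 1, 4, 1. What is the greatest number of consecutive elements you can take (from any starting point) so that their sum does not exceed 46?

11

→ 9: sum 9, len 1
→ 7: sum 16, len 2
→ 8: sum 24, len 3
→ 2: sum 26, len 4
→ 2: sum 28, len 5
→ 6: sum 34, len 6
→ 7: sum 41, len 7
→ 1: sum 42, len 8
→ 1: sum 43, len 9
→ 5 (dropped 9): sum 39, len 9
→ 6: sum 45, len 10
→ 7 (dropped 7): sum 45, len 10
→ 5 (dropped 8): sum 42, len 10
→ 5 (dropped 2): sum 45, len 10
→ 6 (dropped 2, 6): sum 43, len 9
→ 1: sum 44, len 10
→ 4 (dropped 7): sum 41, len 10
→ 1: sum 42, len 11
Longest length seen: 11.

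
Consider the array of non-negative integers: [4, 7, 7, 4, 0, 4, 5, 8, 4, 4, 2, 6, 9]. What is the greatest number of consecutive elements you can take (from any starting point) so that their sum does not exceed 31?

[4] sum 4 len 1
[4, 7] sum 11 len 2
[4, 7, 7] sum 18 len 3
[4, 7, 7, 4] sum 22 len 4
[4, 7, 7, 4, 0] sum 22 len 5
[4, 7, 7, 4, 0, 4] sum 26 len 6
[4, 7, 7, 4, 0, 4, 5] sum 31 len 7
[7, 4, 0, 4, 5, 8] sum 28 len 6
[4, 0, 4, 5, 8, 4] sum 25 len 6
[4, 0, 4, 5, 8, 4, 4] sum 29 len 7
[4, 0, 4, 5, 8, 4, 4, 2] sum 31 len 8
[5, 8, 4, 4, 2, 6] sum 29 len 6
[4, 4, 2, 6, 9] sum 25 len 5
Longest length seen: 8.

8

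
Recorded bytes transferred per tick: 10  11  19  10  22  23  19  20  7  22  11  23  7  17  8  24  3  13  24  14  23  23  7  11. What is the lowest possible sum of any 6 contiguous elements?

72

[10, 11, 19, 10, 22, 23] → sum 95
[11, 19, 10, 22, 23, 19] → sum 104
[19, 10, 22, 23, 19, 20] → sum 113
[10, 22, 23, 19, 20, 7] → sum 101
[22, 23, 19, 20, 7, 22] → sum 113
[23, 19, 20, 7, 22, 11] → sum 102
[19, 20, 7, 22, 11, 23] → sum 102
[20, 7, 22, 11, 23, 7] → sum 90
[7, 22, 11, 23, 7, 17] → sum 87
[22, 11, 23, 7, 17, 8] → sum 88
[11, 23, 7, 17, 8, 24] → sum 90
[23, 7, 17, 8, 24, 3] → sum 82
[7, 17, 8, 24, 3, 13] → sum 72
[17, 8, 24, 3, 13, 24] → sum 89
[8, 24, 3, 13, 24, 14] → sum 86
[24, 3, 13, 24, 14, 23] → sum 101
[3, 13, 24, 14, 23, 23] → sum 100
[13, 24, 14, 23, 23, 7] → sum 104
[24, 14, 23, 23, 7, 11] → sum 102
Lowest of these is 72.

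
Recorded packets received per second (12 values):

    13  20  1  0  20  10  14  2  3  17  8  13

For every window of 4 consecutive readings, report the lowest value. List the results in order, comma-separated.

13 20 1 0 → min 0
20 1 0 20 → min 0
1 0 20 10 → min 0
0 20 10 14 → min 0
20 10 14 2 → min 2
10 14 2 3 → min 2
14 2 3 17 → min 2
2 3 17 8 → min 2
3 17 8 13 → min 3

0, 0, 0, 0, 2, 2, 2, 2, 3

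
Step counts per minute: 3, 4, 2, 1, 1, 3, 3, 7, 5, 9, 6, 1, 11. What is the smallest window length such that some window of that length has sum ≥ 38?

Extend right; whenever the sum reaches 38, record the length and shrink from the left:
add 3: running sum 3 < 38
add 4: running sum 7 < 38
add 2: running sum 9 < 38
add 1: running sum 10 < 38
add 1: running sum 11 < 38
add 3: running sum 14 < 38
add 3: running sum 17 < 38
add 7: running sum 24 < 38
add 5: running sum 29 < 38
add 9: shortest ending here [3, 4, 2, 1, 1, 3, 3, 7, 5, 9] sum 38, len 10
add 6: shortest ending here [4, 2, 1, 1, 3, 3, 7, 5, 9, 6] sum 41, len 10
add 1: shortest ending here [2, 1, 1, 3, 3, 7, 5, 9, 6, 1] sum 38, len 10
add 11: shortest ending here [7, 5, 9, 6, 1, 11] sum 39, len 6
Shortest qualifying length: 6.

6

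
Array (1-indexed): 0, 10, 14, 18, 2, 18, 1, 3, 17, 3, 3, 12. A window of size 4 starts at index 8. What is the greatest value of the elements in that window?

17

Elements at indices 8..11: 3, 17, 3, 3
max(3, 17, 3, 3) = 17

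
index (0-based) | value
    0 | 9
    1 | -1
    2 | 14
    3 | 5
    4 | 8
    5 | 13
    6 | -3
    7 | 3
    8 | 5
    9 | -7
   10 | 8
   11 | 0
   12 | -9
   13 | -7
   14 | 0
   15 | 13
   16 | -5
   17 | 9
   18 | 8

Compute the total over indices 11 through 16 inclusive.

-8

Elements at indices 11..16: 0, -9, -7, 0, 13, -5
sum(0, -9, -7, 0, 13, -5) = -8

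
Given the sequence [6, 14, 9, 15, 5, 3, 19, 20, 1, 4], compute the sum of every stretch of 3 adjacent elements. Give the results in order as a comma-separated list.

29, 38, 29, 23, 27, 42, 40, 25

[6, 14, 9] → sum 29
[14, 9, 15] → sum 38
[9, 15, 5] → sum 29
[15, 5, 3] → sum 23
[5, 3, 19] → sum 27
[3, 19, 20] → sum 42
[19, 20, 1] → sum 40
[20, 1, 4] → sum 25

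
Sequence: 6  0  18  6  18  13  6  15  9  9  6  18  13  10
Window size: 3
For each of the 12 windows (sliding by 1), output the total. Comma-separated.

24, 24, 42, 37, 37, 34, 30, 33, 24, 33, 37, 41

[6, 0, 18] → sum 24
[0, 18, 6] → sum 24
[18, 6, 18] → sum 42
[6, 18, 13] → sum 37
[18, 13, 6] → sum 37
[13, 6, 15] → sum 34
[6, 15, 9] → sum 30
[15, 9, 9] → sum 33
[9, 9, 6] → sum 24
[9, 6, 18] → sum 33
[6, 18, 13] → sum 37
[18, 13, 10] → sum 41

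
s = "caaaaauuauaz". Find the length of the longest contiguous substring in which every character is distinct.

add c: [c] len 1
add a: [c, a] len 2
add a (repeat a, move left end past it): [a] len 1
add a (repeat a, move left end past it): [a] len 1
add a (repeat a, move left end past it): [a] len 1
add a (repeat a, move left end past it): [a] len 1
add u: [a, u] len 2
add u (repeat u, move left end past it): [u] len 1
add a: [u, a] len 2
add u (repeat u, move left end past it): [a, u] len 2
add a (repeat a, move left end past it): [u, a] len 2
add z: [u, a, z] len 3
Longest all-distinct length: 3.

3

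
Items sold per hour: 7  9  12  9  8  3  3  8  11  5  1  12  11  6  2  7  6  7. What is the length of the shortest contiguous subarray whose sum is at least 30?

3

add 7: running sum 7 < 30
add 9: running sum 16 < 30
add 12: running sum 28 < 30
end 3: [9, 12, 9] sum 30, len 3
end 4: [9, 12, 9, 8] sum 38, len 4
end 5: [12, 9, 8, 3] sum 32, len 4
end 6: [12, 9, 8, 3, 3] sum 35, len 5
end 7: [9, 8, 3, 3, 8] sum 31, len 5
end 8: [8, 3, 3, 8, 11] sum 33, len 5
end 9: [3, 3, 8, 11, 5] sum 30, len 5
end 10: [3, 3, 8, 11, 5, 1] sum 31, len 6
end 11: [8, 11, 5, 1, 12] sum 37, len 5
end 12: [11, 5, 1, 12, 11] sum 40, len 5
end 13: [1, 12, 11, 6] sum 30, len 4
end 14: [12, 11, 6, 2] sum 31, len 4
end 15: [12, 11, 6, 2, 7] sum 38, len 5
end 16: [11, 6, 2, 7, 6] sum 32, len 5
end 17: [11, 6, 2, 7, 6, 7] sum 39, len 6
Shortest qualifying length: 3.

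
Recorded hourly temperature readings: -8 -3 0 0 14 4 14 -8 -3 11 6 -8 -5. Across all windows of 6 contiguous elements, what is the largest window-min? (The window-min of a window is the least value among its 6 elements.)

-3

Window mins for each of the 8 positions:
[-8, -3, 0, 0, 14, 4] → min -8
[-3, 0, 0, 14, 4, 14] → min -3
[0, 0, 14, 4, 14, -8] → min -8
[0, 14, 4, 14, -8, -3] → min -8
[14, 4, 14, -8, -3, 11] → min -8
[4, 14, -8, -3, 11, 6] → min -8
[14, -8, -3, 11, 6, -8] → min -8
[-8, -3, 11, 6, -8, -5] → min -8
Largest of these is -3.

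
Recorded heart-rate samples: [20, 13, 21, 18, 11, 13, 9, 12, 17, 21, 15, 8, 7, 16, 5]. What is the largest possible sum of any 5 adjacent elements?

(20, 13, 21, 18, 11) → sum 83
(13, 21, 18, 11, 13) → sum 76
(21, 18, 11, 13, 9) → sum 72
(18, 11, 13, 9, 12) → sum 63
(11, 13, 9, 12, 17) → sum 62
(13, 9, 12, 17, 21) → sum 72
(9, 12, 17, 21, 15) → sum 74
(12, 17, 21, 15, 8) → sum 73
(17, 21, 15, 8, 7) → sum 68
(21, 15, 8, 7, 16) → sum 67
(15, 8, 7, 16, 5) → sum 51
Largest of these is 83.

83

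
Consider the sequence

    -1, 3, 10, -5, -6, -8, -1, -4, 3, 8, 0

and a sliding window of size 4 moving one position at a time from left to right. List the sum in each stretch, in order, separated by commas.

(-1, 3, 10, -5) → sum 7
(3, 10, -5, -6) → sum 2
(10, -5, -6, -8) → sum -9
(-5, -6, -8, -1) → sum -20
(-6, -8, -1, -4) → sum -19
(-8, -1, -4, 3) → sum -10
(-1, -4, 3, 8) → sum 6
(-4, 3, 8, 0) → sum 7

7, 2, -9, -20, -19, -10, 6, 7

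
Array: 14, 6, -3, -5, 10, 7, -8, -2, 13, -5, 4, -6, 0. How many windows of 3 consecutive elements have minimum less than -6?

[14, 6, -3] → min -3
[6, -3, -5] → min -5
[-3, -5, 10] → min -5
[-5, 10, 7] → min -5
[10, 7, -8] → min -8  < -6 ✓
[7, -8, -2] → min -8  < -6 ✓
[-8, -2, 13] → min -8  < -6 ✓
[-2, 13, -5] → min -5
[13, -5, 4] → min -5
[-5, 4, -6] → min -6
[4, -6, 0] → min -6
3 windows satisfy the condition.

3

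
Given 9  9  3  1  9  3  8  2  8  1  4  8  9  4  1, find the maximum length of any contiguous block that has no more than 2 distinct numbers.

[9] 1 distinct, len 1
[9, 9] 1 distinct, len 2
[9, 9, 3] 2 distinct, len 3
[3, 1] 2 distinct, len 2
[1, 9] 2 distinct, len 2
[9, 3] 2 distinct, len 2
[3, 8] 2 distinct, len 2
[8, 2] 2 distinct, len 2
[8, 2, 8] 2 distinct, len 3
[8, 1] 2 distinct, len 2
[1, 4] 2 distinct, len 2
[4, 8] 2 distinct, len 2
[8, 9] 2 distinct, len 2
[9, 4] 2 distinct, len 2
[4, 1] 2 distinct, len 2
Longest length with ≤2 distinct: 3.

3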